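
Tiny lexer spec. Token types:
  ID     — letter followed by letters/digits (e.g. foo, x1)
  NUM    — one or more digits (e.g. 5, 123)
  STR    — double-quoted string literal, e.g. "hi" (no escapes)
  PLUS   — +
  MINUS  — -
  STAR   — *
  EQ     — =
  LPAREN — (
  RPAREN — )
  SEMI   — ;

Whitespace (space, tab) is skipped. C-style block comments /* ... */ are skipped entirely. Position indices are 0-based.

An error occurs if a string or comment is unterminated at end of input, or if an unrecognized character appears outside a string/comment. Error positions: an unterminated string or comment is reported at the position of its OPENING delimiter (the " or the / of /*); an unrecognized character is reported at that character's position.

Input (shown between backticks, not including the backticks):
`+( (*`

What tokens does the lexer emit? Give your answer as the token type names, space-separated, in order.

pos=0: emit PLUS '+'
pos=1: emit LPAREN '('
pos=3: emit LPAREN '('
pos=4: emit STAR '*'
DONE. 4 tokens: [PLUS, LPAREN, LPAREN, STAR]

Answer: PLUS LPAREN LPAREN STAR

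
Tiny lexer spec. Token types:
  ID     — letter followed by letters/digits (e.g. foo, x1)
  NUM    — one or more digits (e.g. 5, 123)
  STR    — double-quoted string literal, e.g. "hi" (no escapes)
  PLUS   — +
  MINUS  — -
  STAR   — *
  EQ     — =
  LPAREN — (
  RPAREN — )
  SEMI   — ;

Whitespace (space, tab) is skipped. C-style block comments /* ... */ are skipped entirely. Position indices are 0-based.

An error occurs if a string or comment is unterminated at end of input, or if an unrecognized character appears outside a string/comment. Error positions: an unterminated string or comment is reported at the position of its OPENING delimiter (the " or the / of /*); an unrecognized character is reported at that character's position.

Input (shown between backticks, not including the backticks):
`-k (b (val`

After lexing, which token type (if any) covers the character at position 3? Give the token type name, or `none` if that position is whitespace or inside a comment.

Answer: LPAREN

Derivation:
pos=0: emit MINUS '-'
pos=1: emit ID 'k' (now at pos=2)
pos=3: emit LPAREN '('
pos=4: emit ID 'b' (now at pos=5)
pos=6: emit LPAREN '('
pos=7: emit ID 'val' (now at pos=10)
DONE. 6 tokens: [MINUS, ID, LPAREN, ID, LPAREN, ID]
Position 3: char is '(' -> LPAREN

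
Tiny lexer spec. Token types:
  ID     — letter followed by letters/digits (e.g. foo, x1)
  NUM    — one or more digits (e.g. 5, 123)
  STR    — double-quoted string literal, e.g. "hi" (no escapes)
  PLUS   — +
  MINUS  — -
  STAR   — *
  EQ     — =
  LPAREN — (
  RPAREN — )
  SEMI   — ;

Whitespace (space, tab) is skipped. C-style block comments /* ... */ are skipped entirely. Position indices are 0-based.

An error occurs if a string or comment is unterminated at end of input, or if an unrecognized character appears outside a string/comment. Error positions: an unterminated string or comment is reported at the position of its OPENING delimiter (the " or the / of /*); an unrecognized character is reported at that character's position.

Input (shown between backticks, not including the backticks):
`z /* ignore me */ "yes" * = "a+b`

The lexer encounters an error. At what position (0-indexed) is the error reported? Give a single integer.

pos=0: emit ID 'z' (now at pos=1)
pos=2: enter COMMENT mode (saw '/*')
exit COMMENT mode (now at pos=17)
pos=18: enter STRING mode
pos=18: emit STR "yes" (now at pos=23)
pos=24: emit STAR '*'
pos=26: emit EQ '='
pos=28: enter STRING mode
pos=28: ERROR — unterminated string

Answer: 28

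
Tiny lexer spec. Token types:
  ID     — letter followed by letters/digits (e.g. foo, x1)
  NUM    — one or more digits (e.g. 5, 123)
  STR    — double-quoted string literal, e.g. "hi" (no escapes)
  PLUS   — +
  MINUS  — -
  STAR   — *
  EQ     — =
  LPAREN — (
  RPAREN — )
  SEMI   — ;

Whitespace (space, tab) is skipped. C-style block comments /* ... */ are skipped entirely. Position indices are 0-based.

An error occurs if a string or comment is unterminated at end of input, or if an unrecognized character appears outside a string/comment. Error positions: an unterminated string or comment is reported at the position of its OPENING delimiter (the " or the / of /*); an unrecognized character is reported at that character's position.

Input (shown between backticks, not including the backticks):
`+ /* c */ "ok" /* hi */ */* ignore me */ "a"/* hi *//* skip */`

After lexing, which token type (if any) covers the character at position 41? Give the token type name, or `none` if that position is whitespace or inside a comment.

Answer: STR

Derivation:
pos=0: emit PLUS '+'
pos=2: enter COMMENT mode (saw '/*')
exit COMMENT mode (now at pos=9)
pos=10: enter STRING mode
pos=10: emit STR "ok" (now at pos=14)
pos=15: enter COMMENT mode (saw '/*')
exit COMMENT mode (now at pos=23)
pos=24: emit STAR '*'
pos=25: enter COMMENT mode (saw '/*')
exit COMMENT mode (now at pos=40)
pos=41: enter STRING mode
pos=41: emit STR "a" (now at pos=44)
pos=44: enter COMMENT mode (saw '/*')
exit COMMENT mode (now at pos=52)
pos=52: enter COMMENT mode (saw '/*')
exit COMMENT mode (now at pos=62)
DONE. 4 tokens: [PLUS, STR, STAR, STR]
Position 41: char is '"' -> STR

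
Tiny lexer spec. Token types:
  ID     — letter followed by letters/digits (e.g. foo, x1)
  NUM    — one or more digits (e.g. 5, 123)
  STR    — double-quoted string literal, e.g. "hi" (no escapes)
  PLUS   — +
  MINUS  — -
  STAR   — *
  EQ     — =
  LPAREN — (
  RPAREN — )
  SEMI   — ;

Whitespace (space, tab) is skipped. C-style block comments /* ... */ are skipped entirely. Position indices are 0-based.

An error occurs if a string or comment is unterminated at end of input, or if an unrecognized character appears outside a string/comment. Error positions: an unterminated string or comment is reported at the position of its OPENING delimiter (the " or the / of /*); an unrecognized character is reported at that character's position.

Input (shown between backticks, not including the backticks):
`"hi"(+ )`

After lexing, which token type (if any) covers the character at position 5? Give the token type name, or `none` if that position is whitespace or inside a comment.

Answer: PLUS

Derivation:
pos=0: enter STRING mode
pos=0: emit STR "hi" (now at pos=4)
pos=4: emit LPAREN '('
pos=5: emit PLUS '+'
pos=7: emit RPAREN ')'
DONE. 4 tokens: [STR, LPAREN, PLUS, RPAREN]
Position 5: char is '+' -> PLUS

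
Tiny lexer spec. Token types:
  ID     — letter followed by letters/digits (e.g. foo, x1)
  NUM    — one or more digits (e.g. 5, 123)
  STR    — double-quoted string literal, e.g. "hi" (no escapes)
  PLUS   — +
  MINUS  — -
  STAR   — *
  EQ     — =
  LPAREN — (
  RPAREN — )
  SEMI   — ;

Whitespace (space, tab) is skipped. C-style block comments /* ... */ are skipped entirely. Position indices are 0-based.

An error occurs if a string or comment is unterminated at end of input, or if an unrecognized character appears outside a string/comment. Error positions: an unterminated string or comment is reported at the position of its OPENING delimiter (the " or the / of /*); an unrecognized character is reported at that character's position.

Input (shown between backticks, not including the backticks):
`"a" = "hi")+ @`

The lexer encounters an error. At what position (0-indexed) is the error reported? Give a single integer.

pos=0: enter STRING mode
pos=0: emit STR "a" (now at pos=3)
pos=4: emit EQ '='
pos=6: enter STRING mode
pos=6: emit STR "hi" (now at pos=10)
pos=10: emit RPAREN ')'
pos=11: emit PLUS '+'
pos=13: ERROR — unrecognized char '@'

Answer: 13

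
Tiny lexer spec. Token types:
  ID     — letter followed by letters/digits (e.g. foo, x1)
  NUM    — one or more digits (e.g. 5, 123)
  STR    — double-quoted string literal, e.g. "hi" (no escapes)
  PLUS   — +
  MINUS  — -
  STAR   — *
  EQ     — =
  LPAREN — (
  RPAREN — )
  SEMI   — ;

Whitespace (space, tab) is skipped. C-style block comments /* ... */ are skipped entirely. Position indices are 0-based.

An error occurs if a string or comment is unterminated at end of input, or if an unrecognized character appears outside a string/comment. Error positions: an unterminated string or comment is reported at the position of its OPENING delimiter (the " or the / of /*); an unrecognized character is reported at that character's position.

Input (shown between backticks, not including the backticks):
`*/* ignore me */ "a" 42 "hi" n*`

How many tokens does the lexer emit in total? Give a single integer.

Answer: 6

Derivation:
pos=0: emit STAR '*'
pos=1: enter COMMENT mode (saw '/*')
exit COMMENT mode (now at pos=16)
pos=17: enter STRING mode
pos=17: emit STR "a" (now at pos=20)
pos=21: emit NUM '42' (now at pos=23)
pos=24: enter STRING mode
pos=24: emit STR "hi" (now at pos=28)
pos=29: emit ID 'n' (now at pos=30)
pos=30: emit STAR '*'
DONE. 6 tokens: [STAR, STR, NUM, STR, ID, STAR]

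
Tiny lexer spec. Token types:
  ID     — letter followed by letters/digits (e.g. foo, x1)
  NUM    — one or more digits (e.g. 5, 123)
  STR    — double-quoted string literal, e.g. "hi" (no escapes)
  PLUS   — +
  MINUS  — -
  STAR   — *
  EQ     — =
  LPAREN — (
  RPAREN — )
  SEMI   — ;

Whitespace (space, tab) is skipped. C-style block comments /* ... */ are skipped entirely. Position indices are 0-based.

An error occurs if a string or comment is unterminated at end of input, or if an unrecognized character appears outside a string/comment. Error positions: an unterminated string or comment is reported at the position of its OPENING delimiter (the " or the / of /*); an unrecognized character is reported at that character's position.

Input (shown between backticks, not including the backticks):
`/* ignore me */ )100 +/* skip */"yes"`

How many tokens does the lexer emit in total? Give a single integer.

Answer: 4

Derivation:
pos=0: enter COMMENT mode (saw '/*')
exit COMMENT mode (now at pos=15)
pos=16: emit RPAREN ')'
pos=17: emit NUM '100' (now at pos=20)
pos=21: emit PLUS '+'
pos=22: enter COMMENT mode (saw '/*')
exit COMMENT mode (now at pos=32)
pos=32: enter STRING mode
pos=32: emit STR "yes" (now at pos=37)
DONE. 4 tokens: [RPAREN, NUM, PLUS, STR]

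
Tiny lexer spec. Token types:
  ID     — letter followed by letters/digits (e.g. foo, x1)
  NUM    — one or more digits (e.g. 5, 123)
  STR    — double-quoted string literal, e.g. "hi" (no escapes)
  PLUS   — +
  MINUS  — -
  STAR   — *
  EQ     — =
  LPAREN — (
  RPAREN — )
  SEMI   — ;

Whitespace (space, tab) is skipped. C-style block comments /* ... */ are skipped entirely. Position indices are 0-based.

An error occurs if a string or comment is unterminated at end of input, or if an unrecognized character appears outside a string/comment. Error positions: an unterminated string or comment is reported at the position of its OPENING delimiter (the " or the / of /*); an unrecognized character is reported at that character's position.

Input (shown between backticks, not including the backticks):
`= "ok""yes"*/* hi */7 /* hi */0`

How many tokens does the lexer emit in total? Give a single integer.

Answer: 6

Derivation:
pos=0: emit EQ '='
pos=2: enter STRING mode
pos=2: emit STR "ok" (now at pos=6)
pos=6: enter STRING mode
pos=6: emit STR "yes" (now at pos=11)
pos=11: emit STAR '*'
pos=12: enter COMMENT mode (saw '/*')
exit COMMENT mode (now at pos=20)
pos=20: emit NUM '7' (now at pos=21)
pos=22: enter COMMENT mode (saw '/*')
exit COMMENT mode (now at pos=30)
pos=30: emit NUM '0' (now at pos=31)
DONE. 6 tokens: [EQ, STR, STR, STAR, NUM, NUM]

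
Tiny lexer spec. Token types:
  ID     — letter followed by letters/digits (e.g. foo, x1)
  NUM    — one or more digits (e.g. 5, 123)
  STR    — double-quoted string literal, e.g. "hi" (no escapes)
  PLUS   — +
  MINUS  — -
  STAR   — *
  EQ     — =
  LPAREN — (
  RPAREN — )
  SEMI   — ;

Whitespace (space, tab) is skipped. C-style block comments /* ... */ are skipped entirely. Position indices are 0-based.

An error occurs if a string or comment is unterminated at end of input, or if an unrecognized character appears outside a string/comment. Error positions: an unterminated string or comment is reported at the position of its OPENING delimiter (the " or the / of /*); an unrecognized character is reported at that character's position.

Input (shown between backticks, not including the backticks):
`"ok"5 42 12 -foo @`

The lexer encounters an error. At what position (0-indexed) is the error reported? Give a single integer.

pos=0: enter STRING mode
pos=0: emit STR "ok" (now at pos=4)
pos=4: emit NUM '5' (now at pos=5)
pos=6: emit NUM '42' (now at pos=8)
pos=9: emit NUM '12' (now at pos=11)
pos=12: emit MINUS '-'
pos=13: emit ID 'foo' (now at pos=16)
pos=17: ERROR — unrecognized char '@'

Answer: 17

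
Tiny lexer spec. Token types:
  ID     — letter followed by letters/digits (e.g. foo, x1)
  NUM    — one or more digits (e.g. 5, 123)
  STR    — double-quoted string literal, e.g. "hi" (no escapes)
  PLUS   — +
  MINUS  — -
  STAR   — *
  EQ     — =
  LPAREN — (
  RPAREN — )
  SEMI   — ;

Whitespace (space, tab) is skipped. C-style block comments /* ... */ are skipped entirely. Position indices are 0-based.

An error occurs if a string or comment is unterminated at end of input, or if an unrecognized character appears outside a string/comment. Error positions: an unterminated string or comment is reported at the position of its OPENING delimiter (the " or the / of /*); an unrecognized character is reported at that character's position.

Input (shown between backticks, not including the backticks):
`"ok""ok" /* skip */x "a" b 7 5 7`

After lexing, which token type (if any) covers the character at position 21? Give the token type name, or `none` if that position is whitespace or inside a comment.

pos=0: enter STRING mode
pos=0: emit STR "ok" (now at pos=4)
pos=4: enter STRING mode
pos=4: emit STR "ok" (now at pos=8)
pos=9: enter COMMENT mode (saw '/*')
exit COMMENT mode (now at pos=19)
pos=19: emit ID 'x' (now at pos=20)
pos=21: enter STRING mode
pos=21: emit STR "a" (now at pos=24)
pos=25: emit ID 'b' (now at pos=26)
pos=27: emit NUM '7' (now at pos=28)
pos=29: emit NUM '5' (now at pos=30)
pos=31: emit NUM '7' (now at pos=32)
DONE. 8 tokens: [STR, STR, ID, STR, ID, NUM, NUM, NUM]
Position 21: char is '"' -> STR

Answer: STR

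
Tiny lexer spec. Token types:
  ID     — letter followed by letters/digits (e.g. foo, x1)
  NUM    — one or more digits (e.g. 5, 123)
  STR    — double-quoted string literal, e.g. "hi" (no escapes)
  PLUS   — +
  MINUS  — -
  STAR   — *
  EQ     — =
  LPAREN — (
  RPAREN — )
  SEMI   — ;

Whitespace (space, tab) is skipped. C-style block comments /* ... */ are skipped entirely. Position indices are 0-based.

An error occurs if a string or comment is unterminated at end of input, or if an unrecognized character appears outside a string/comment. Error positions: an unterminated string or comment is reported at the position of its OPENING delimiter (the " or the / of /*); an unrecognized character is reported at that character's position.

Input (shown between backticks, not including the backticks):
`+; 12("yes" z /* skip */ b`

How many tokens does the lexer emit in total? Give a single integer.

pos=0: emit PLUS '+'
pos=1: emit SEMI ';'
pos=3: emit NUM '12' (now at pos=5)
pos=5: emit LPAREN '('
pos=6: enter STRING mode
pos=6: emit STR "yes" (now at pos=11)
pos=12: emit ID 'z' (now at pos=13)
pos=14: enter COMMENT mode (saw '/*')
exit COMMENT mode (now at pos=24)
pos=25: emit ID 'b' (now at pos=26)
DONE. 7 tokens: [PLUS, SEMI, NUM, LPAREN, STR, ID, ID]

Answer: 7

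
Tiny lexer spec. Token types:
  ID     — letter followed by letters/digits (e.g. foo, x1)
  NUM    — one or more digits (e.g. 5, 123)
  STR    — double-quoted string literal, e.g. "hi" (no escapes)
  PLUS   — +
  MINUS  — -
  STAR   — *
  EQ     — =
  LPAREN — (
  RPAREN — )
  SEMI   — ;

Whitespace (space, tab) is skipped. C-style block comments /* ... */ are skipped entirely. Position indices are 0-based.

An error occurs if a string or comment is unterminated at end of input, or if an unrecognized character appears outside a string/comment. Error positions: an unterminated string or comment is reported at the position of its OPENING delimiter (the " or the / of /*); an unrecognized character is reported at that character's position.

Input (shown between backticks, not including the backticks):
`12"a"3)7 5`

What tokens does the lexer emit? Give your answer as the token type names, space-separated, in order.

Answer: NUM STR NUM RPAREN NUM NUM

Derivation:
pos=0: emit NUM '12' (now at pos=2)
pos=2: enter STRING mode
pos=2: emit STR "a" (now at pos=5)
pos=5: emit NUM '3' (now at pos=6)
pos=6: emit RPAREN ')'
pos=7: emit NUM '7' (now at pos=8)
pos=9: emit NUM '5' (now at pos=10)
DONE. 6 tokens: [NUM, STR, NUM, RPAREN, NUM, NUM]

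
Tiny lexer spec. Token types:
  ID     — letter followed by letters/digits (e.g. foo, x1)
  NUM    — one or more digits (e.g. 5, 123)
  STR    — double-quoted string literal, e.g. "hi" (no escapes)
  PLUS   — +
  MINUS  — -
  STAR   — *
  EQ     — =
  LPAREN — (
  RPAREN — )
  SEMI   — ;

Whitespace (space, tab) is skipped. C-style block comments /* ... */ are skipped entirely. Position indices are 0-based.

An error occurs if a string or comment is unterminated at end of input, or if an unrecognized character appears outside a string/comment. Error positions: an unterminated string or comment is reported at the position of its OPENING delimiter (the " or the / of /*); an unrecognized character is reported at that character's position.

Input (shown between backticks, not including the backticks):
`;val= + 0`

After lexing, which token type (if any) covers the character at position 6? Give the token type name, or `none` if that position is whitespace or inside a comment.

pos=0: emit SEMI ';'
pos=1: emit ID 'val' (now at pos=4)
pos=4: emit EQ '='
pos=6: emit PLUS '+'
pos=8: emit NUM '0' (now at pos=9)
DONE. 5 tokens: [SEMI, ID, EQ, PLUS, NUM]
Position 6: char is '+' -> PLUS

Answer: PLUS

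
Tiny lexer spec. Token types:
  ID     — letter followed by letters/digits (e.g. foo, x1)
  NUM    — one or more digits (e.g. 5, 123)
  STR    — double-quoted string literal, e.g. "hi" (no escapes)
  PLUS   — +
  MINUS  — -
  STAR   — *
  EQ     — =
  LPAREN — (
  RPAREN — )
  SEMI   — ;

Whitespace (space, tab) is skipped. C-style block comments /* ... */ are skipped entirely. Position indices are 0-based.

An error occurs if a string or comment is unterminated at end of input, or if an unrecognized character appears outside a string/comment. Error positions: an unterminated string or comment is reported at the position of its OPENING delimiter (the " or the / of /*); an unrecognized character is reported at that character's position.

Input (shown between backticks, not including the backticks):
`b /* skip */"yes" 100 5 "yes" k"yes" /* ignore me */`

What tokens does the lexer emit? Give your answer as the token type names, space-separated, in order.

pos=0: emit ID 'b' (now at pos=1)
pos=2: enter COMMENT mode (saw '/*')
exit COMMENT mode (now at pos=12)
pos=12: enter STRING mode
pos=12: emit STR "yes" (now at pos=17)
pos=18: emit NUM '100' (now at pos=21)
pos=22: emit NUM '5' (now at pos=23)
pos=24: enter STRING mode
pos=24: emit STR "yes" (now at pos=29)
pos=30: emit ID 'k' (now at pos=31)
pos=31: enter STRING mode
pos=31: emit STR "yes" (now at pos=36)
pos=37: enter COMMENT mode (saw '/*')
exit COMMENT mode (now at pos=52)
DONE. 7 tokens: [ID, STR, NUM, NUM, STR, ID, STR]

Answer: ID STR NUM NUM STR ID STR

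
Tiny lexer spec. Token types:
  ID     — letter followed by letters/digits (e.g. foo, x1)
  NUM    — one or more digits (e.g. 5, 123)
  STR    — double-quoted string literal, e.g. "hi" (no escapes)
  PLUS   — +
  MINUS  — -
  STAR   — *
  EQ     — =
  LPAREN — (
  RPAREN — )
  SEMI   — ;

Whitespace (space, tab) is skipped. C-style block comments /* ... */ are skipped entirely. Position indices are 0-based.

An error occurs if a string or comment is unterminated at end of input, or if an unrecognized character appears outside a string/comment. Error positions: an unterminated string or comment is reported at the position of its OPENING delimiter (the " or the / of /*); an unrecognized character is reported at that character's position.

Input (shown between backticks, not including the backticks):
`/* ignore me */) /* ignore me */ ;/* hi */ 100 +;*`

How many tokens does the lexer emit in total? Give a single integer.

Answer: 6

Derivation:
pos=0: enter COMMENT mode (saw '/*')
exit COMMENT mode (now at pos=15)
pos=15: emit RPAREN ')'
pos=17: enter COMMENT mode (saw '/*')
exit COMMENT mode (now at pos=32)
pos=33: emit SEMI ';'
pos=34: enter COMMENT mode (saw '/*')
exit COMMENT mode (now at pos=42)
pos=43: emit NUM '100' (now at pos=46)
pos=47: emit PLUS '+'
pos=48: emit SEMI ';'
pos=49: emit STAR '*'
DONE. 6 tokens: [RPAREN, SEMI, NUM, PLUS, SEMI, STAR]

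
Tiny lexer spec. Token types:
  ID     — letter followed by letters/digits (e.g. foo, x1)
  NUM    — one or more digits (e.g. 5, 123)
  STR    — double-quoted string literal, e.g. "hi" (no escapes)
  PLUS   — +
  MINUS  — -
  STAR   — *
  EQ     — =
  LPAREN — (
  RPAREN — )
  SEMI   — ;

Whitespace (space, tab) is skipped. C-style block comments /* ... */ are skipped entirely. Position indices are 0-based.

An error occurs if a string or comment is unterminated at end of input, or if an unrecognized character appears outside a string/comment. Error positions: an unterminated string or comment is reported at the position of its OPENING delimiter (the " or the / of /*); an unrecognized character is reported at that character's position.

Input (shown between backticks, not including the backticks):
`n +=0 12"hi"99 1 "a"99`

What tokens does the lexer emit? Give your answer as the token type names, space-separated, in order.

pos=0: emit ID 'n' (now at pos=1)
pos=2: emit PLUS '+'
pos=3: emit EQ '='
pos=4: emit NUM '0' (now at pos=5)
pos=6: emit NUM '12' (now at pos=8)
pos=8: enter STRING mode
pos=8: emit STR "hi" (now at pos=12)
pos=12: emit NUM '99' (now at pos=14)
pos=15: emit NUM '1' (now at pos=16)
pos=17: enter STRING mode
pos=17: emit STR "a" (now at pos=20)
pos=20: emit NUM '99' (now at pos=22)
DONE. 10 tokens: [ID, PLUS, EQ, NUM, NUM, STR, NUM, NUM, STR, NUM]

Answer: ID PLUS EQ NUM NUM STR NUM NUM STR NUM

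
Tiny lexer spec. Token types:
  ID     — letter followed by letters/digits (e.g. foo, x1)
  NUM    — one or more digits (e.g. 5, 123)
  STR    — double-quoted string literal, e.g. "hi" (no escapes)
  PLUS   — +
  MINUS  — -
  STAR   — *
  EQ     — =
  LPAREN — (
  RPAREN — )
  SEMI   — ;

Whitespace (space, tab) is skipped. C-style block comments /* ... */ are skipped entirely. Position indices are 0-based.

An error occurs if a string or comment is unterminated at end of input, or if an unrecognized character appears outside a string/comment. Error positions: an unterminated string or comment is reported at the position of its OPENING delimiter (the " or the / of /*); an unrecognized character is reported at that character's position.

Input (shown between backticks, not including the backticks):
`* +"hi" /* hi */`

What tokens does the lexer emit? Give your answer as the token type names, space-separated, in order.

Answer: STAR PLUS STR

Derivation:
pos=0: emit STAR '*'
pos=2: emit PLUS '+'
pos=3: enter STRING mode
pos=3: emit STR "hi" (now at pos=7)
pos=8: enter COMMENT mode (saw '/*')
exit COMMENT mode (now at pos=16)
DONE. 3 tokens: [STAR, PLUS, STR]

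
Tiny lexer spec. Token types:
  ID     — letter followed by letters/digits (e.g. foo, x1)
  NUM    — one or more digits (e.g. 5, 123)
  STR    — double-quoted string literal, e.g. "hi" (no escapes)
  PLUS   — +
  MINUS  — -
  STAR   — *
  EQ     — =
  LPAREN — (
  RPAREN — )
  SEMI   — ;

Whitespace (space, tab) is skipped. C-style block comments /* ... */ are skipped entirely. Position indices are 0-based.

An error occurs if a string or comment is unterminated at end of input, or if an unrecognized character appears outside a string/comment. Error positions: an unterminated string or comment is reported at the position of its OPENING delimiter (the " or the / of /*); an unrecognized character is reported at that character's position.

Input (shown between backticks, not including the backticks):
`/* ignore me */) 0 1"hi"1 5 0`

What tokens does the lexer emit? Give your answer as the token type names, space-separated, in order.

pos=0: enter COMMENT mode (saw '/*')
exit COMMENT mode (now at pos=15)
pos=15: emit RPAREN ')'
pos=17: emit NUM '0' (now at pos=18)
pos=19: emit NUM '1' (now at pos=20)
pos=20: enter STRING mode
pos=20: emit STR "hi" (now at pos=24)
pos=24: emit NUM '1' (now at pos=25)
pos=26: emit NUM '5' (now at pos=27)
pos=28: emit NUM '0' (now at pos=29)
DONE. 7 tokens: [RPAREN, NUM, NUM, STR, NUM, NUM, NUM]

Answer: RPAREN NUM NUM STR NUM NUM NUM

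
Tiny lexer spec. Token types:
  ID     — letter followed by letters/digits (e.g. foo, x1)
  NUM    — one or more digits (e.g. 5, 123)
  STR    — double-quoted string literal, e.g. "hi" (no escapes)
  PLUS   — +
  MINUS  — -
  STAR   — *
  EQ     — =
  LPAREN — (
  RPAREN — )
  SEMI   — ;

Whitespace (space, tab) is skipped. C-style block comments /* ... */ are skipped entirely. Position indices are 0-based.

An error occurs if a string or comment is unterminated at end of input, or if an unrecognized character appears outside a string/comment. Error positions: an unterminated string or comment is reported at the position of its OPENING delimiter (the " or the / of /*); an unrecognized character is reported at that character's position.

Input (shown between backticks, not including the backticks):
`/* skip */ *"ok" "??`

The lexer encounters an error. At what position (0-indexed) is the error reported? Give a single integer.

pos=0: enter COMMENT mode (saw '/*')
exit COMMENT mode (now at pos=10)
pos=11: emit STAR '*'
pos=12: enter STRING mode
pos=12: emit STR "ok" (now at pos=16)
pos=17: enter STRING mode
pos=17: ERROR — unterminated string

Answer: 17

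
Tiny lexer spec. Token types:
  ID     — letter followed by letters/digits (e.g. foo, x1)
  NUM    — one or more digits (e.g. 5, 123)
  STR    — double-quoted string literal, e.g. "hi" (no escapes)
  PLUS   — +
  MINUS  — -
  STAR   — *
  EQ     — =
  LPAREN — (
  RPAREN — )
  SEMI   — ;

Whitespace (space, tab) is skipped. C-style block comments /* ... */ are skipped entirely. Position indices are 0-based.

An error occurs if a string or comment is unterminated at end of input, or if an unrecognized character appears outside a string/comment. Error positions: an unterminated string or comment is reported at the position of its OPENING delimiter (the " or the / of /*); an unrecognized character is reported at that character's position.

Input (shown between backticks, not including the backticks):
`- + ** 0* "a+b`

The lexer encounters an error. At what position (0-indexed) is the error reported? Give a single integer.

pos=0: emit MINUS '-'
pos=2: emit PLUS '+'
pos=4: emit STAR '*'
pos=5: emit STAR '*'
pos=7: emit NUM '0' (now at pos=8)
pos=8: emit STAR '*'
pos=10: enter STRING mode
pos=10: ERROR — unterminated string

Answer: 10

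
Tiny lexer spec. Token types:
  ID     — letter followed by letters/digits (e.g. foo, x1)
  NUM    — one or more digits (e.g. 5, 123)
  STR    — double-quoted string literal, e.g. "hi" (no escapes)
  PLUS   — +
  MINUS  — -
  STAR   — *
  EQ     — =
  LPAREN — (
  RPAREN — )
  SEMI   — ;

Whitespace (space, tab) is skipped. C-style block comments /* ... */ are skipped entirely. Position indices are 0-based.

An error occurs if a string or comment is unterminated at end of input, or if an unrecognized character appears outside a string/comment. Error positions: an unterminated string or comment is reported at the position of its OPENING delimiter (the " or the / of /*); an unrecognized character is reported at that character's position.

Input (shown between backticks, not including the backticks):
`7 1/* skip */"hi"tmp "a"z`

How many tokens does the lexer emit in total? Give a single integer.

pos=0: emit NUM '7' (now at pos=1)
pos=2: emit NUM '1' (now at pos=3)
pos=3: enter COMMENT mode (saw '/*')
exit COMMENT mode (now at pos=13)
pos=13: enter STRING mode
pos=13: emit STR "hi" (now at pos=17)
pos=17: emit ID 'tmp' (now at pos=20)
pos=21: enter STRING mode
pos=21: emit STR "a" (now at pos=24)
pos=24: emit ID 'z' (now at pos=25)
DONE. 6 tokens: [NUM, NUM, STR, ID, STR, ID]

Answer: 6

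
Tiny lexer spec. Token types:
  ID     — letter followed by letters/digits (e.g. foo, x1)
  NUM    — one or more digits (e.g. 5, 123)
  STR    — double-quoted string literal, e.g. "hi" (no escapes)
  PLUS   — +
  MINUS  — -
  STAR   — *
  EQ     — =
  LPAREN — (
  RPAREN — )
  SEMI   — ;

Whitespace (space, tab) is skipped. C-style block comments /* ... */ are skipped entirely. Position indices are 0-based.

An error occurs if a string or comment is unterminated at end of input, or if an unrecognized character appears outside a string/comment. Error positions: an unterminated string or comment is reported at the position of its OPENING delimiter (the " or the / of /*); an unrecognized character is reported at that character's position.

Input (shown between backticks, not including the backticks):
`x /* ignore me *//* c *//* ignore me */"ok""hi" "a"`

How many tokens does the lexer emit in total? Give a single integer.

pos=0: emit ID 'x' (now at pos=1)
pos=2: enter COMMENT mode (saw '/*')
exit COMMENT mode (now at pos=17)
pos=17: enter COMMENT mode (saw '/*')
exit COMMENT mode (now at pos=24)
pos=24: enter COMMENT mode (saw '/*')
exit COMMENT mode (now at pos=39)
pos=39: enter STRING mode
pos=39: emit STR "ok" (now at pos=43)
pos=43: enter STRING mode
pos=43: emit STR "hi" (now at pos=47)
pos=48: enter STRING mode
pos=48: emit STR "a" (now at pos=51)
DONE. 4 tokens: [ID, STR, STR, STR]

Answer: 4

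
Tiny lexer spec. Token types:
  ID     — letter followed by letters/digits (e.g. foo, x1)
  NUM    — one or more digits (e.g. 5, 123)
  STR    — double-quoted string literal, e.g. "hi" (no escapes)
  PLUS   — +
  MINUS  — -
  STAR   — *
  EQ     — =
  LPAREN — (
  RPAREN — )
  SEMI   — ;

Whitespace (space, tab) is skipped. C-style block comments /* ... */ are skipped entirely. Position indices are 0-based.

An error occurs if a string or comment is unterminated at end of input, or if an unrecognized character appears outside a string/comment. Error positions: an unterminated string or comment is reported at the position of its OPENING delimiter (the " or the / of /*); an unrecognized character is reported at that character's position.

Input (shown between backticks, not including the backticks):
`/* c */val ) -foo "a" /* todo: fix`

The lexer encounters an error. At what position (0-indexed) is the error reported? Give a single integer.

Answer: 22

Derivation:
pos=0: enter COMMENT mode (saw '/*')
exit COMMENT mode (now at pos=7)
pos=7: emit ID 'val' (now at pos=10)
pos=11: emit RPAREN ')'
pos=13: emit MINUS '-'
pos=14: emit ID 'foo' (now at pos=17)
pos=18: enter STRING mode
pos=18: emit STR "a" (now at pos=21)
pos=22: enter COMMENT mode (saw '/*')
pos=22: ERROR — unterminated comment (reached EOF)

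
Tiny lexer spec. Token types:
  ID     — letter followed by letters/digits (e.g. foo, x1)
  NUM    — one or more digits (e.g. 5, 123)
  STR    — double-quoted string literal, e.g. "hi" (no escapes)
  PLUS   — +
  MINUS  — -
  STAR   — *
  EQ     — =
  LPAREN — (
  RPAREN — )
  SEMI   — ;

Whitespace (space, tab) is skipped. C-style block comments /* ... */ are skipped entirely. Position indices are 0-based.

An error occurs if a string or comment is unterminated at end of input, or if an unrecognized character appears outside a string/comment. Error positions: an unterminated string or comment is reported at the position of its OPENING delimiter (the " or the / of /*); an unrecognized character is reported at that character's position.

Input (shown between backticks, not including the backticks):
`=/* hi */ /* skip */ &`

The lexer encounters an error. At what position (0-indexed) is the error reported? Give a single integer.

pos=0: emit EQ '='
pos=1: enter COMMENT mode (saw '/*')
exit COMMENT mode (now at pos=9)
pos=10: enter COMMENT mode (saw '/*')
exit COMMENT mode (now at pos=20)
pos=21: ERROR — unrecognized char '&'

Answer: 21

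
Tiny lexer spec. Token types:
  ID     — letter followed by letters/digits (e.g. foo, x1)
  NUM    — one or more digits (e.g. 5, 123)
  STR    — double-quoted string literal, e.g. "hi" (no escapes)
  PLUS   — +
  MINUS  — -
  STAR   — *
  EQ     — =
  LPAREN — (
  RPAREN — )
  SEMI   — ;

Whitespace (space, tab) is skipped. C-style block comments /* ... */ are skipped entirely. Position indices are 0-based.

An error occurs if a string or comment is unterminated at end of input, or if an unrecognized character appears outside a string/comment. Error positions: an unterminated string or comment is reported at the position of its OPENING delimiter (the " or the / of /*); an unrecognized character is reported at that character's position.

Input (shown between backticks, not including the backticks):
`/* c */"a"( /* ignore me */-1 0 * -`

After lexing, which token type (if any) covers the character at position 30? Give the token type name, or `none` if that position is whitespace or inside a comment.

Answer: NUM

Derivation:
pos=0: enter COMMENT mode (saw '/*')
exit COMMENT mode (now at pos=7)
pos=7: enter STRING mode
pos=7: emit STR "a" (now at pos=10)
pos=10: emit LPAREN '('
pos=12: enter COMMENT mode (saw '/*')
exit COMMENT mode (now at pos=27)
pos=27: emit MINUS '-'
pos=28: emit NUM '1' (now at pos=29)
pos=30: emit NUM '0' (now at pos=31)
pos=32: emit STAR '*'
pos=34: emit MINUS '-'
DONE. 7 tokens: [STR, LPAREN, MINUS, NUM, NUM, STAR, MINUS]
Position 30: char is '0' -> NUM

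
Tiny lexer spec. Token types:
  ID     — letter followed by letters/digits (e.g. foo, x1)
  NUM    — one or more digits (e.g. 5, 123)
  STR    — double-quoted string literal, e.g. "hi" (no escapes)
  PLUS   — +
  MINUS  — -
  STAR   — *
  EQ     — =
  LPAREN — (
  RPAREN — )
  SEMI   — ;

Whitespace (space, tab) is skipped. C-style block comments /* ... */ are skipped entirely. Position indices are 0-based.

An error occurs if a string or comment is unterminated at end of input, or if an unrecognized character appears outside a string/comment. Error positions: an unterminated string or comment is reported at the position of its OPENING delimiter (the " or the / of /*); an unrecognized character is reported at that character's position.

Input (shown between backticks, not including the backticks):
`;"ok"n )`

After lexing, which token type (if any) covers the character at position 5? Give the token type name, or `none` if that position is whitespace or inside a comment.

pos=0: emit SEMI ';'
pos=1: enter STRING mode
pos=1: emit STR "ok" (now at pos=5)
pos=5: emit ID 'n' (now at pos=6)
pos=7: emit RPAREN ')'
DONE. 4 tokens: [SEMI, STR, ID, RPAREN]
Position 5: char is 'n' -> ID

Answer: ID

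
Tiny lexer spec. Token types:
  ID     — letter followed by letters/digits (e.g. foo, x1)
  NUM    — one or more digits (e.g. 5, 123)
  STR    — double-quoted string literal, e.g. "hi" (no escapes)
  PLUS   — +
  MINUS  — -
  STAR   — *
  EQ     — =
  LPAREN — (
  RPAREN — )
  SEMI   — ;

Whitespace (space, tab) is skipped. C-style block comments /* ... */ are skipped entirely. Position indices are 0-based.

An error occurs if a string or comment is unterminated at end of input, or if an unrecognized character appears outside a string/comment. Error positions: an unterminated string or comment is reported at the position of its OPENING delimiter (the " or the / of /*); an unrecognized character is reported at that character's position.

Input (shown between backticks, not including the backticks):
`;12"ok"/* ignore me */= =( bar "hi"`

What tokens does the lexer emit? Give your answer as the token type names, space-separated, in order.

pos=0: emit SEMI ';'
pos=1: emit NUM '12' (now at pos=3)
pos=3: enter STRING mode
pos=3: emit STR "ok" (now at pos=7)
pos=7: enter COMMENT mode (saw '/*')
exit COMMENT mode (now at pos=22)
pos=22: emit EQ '='
pos=24: emit EQ '='
pos=25: emit LPAREN '('
pos=27: emit ID 'bar' (now at pos=30)
pos=31: enter STRING mode
pos=31: emit STR "hi" (now at pos=35)
DONE. 8 tokens: [SEMI, NUM, STR, EQ, EQ, LPAREN, ID, STR]

Answer: SEMI NUM STR EQ EQ LPAREN ID STR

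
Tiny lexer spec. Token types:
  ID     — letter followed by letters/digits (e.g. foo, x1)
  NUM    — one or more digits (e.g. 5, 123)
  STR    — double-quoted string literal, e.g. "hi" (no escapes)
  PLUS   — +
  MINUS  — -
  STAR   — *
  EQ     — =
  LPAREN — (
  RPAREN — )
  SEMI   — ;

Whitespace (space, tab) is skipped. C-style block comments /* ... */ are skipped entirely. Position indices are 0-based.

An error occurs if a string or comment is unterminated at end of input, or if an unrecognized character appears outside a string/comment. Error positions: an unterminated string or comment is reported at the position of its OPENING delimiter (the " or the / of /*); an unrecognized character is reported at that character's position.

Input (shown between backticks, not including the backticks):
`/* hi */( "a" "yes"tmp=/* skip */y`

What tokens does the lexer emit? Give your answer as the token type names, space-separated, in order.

pos=0: enter COMMENT mode (saw '/*')
exit COMMENT mode (now at pos=8)
pos=8: emit LPAREN '('
pos=10: enter STRING mode
pos=10: emit STR "a" (now at pos=13)
pos=14: enter STRING mode
pos=14: emit STR "yes" (now at pos=19)
pos=19: emit ID 'tmp' (now at pos=22)
pos=22: emit EQ '='
pos=23: enter COMMENT mode (saw '/*')
exit COMMENT mode (now at pos=33)
pos=33: emit ID 'y' (now at pos=34)
DONE. 6 tokens: [LPAREN, STR, STR, ID, EQ, ID]

Answer: LPAREN STR STR ID EQ ID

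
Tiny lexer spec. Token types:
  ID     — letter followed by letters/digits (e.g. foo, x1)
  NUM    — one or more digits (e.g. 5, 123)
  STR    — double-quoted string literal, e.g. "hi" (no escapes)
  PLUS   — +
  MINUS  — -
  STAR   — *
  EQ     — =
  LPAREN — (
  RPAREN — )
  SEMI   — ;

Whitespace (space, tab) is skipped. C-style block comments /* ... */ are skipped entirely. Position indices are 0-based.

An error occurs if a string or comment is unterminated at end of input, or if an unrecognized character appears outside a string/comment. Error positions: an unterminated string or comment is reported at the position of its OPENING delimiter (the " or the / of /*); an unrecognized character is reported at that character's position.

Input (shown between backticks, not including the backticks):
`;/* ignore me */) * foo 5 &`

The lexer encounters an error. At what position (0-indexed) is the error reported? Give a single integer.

pos=0: emit SEMI ';'
pos=1: enter COMMENT mode (saw '/*')
exit COMMENT mode (now at pos=16)
pos=16: emit RPAREN ')'
pos=18: emit STAR '*'
pos=20: emit ID 'foo' (now at pos=23)
pos=24: emit NUM '5' (now at pos=25)
pos=26: ERROR — unrecognized char '&'

Answer: 26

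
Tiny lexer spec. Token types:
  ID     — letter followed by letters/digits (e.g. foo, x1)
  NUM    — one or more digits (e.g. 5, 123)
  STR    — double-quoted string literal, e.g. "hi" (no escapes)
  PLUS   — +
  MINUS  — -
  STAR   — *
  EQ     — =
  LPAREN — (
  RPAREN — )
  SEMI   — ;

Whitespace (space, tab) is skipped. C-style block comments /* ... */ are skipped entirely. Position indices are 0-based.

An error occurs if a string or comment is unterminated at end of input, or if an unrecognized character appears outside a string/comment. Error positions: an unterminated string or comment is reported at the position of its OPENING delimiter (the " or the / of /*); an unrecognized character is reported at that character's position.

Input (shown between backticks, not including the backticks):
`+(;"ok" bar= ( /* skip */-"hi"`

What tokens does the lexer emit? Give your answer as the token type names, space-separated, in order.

pos=0: emit PLUS '+'
pos=1: emit LPAREN '('
pos=2: emit SEMI ';'
pos=3: enter STRING mode
pos=3: emit STR "ok" (now at pos=7)
pos=8: emit ID 'bar' (now at pos=11)
pos=11: emit EQ '='
pos=13: emit LPAREN '('
pos=15: enter COMMENT mode (saw '/*')
exit COMMENT mode (now at pos=25)
pos=25: emit MINUS '-'
pos=26: enter STRING mode
pos=26: emit STR "hi" (now at pos=30)
DONE. 9 tokens: [PLUS, LPAREN, SEMI, STR, ID, EQ, LPAREN, MINUS, STR]

Answer: PLUS LPAREN SEMI STR ID EQ LPAREN MINUS STR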